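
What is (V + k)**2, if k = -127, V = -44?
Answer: 29241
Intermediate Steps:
(V + k)**2 = (-44 - 127)**2 = (-171)**2 = 29241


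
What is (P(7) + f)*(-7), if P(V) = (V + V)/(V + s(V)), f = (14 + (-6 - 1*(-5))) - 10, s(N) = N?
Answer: -28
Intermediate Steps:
f = 3 (f = (14 + (-6 + 5)) - 10 = (14 - 1) - 10 = 13 - 10 = 3)
P(V) = 1 (P(V) = (V + V)/(V + V) = (2*V)/((2*V)) = (2*V)*(1/(2*V)) = 1)
(P(7) + f)*(-7) = (1 + 3)*(-7) = 4*(-7) = -28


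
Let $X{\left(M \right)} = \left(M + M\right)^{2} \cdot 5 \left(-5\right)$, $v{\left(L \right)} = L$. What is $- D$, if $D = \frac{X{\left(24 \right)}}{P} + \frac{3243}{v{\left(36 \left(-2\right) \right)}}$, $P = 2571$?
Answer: $\frac{1387217}{20568} \approx 67.445$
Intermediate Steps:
$X{\left(M \right)} = - 100 M^{2}$ ($X{\left(M \right)} = \left(2 M\right)^{2} \cdot 5 \left(-5\right) = 4 M^{2} \cdot 5 \left(-5\right) = 20 M^{2} \left(-5\right) = - 100 M^{2}$)
$D = - \frac{1387217}{20568}$ ($D = \frac{\left(-100\right) 24^{2}}{2571} + \frac{3243}{36 \left(-2\right)} = \left(-100\right) 576 \cdot \frac{1}{2571} + \frac{3243}{-72} = \left(-57600\right) \frac{1}{2571} + 3243 \left(- \frac{1}{72}\right) = - \frac{19200}{857} - \frac{1081}{24} = - \frac{1387217}{20568} \approx -67.445$)
$- D = \left(-1\right) \left(- \frac{1387217}{20568}\right) = \frac{1387217}{20568}$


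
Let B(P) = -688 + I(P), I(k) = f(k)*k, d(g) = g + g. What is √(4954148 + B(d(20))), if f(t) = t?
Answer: 2*√1238765 ≈ 2226.0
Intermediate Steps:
d(g) = 2*g
I(k) = k² (I(k) = k*k = k²)
B(P) = -688 + P²
√(4954148 + B(d(20))) = √(4954148 + (-688 + (2*20)²)) = √(4954148 + (-688 + 40²)) = √(4954148 + (-688 + 1600)) = √(4954148 + 912) = √4955060 = 2*√1238765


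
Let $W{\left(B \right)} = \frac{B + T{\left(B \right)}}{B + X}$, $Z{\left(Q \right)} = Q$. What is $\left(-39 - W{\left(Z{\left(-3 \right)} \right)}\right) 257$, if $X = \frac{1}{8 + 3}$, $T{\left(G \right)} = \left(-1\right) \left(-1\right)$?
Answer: $- \frac{163195}{16} \approx -10200.0$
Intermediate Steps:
$T{\left(G \right)} = 1$
$X = \frac{1}{11} \approx 0.090909$
$W{\left(B \right)} = \frac{1 + B}{\frac{1}{11} + B}$ ($W{\left(B \right)} = \frac{B + 1}{B + \frac{1}{11}} = \frac{1 + B}{\frac{1}{11} + B}$)
$\left(-39 - W{\left(Z{\left(-3 \right)} \right)}\right) 257 = \left(-39 - \frac{11 \left(1 - 3\right)}{1 + 11 \left(-3\right)}\right) 257 = \left(-39 - 11 \frac{1}{1 - 33} \left(-2\right)\right) 257 = \left(-39 - 11 \frac{1}{-32} \left(-2\right)\right) 257 = \left(-39 - 11 \left(- \frac{1}{32}\right) \left(-2\right)\right) 257 = \left(-39 - \frac{11}{16}\right) 257 = \left(- \frac{635}{16}\right) 257 = - \frac{163195}{16}$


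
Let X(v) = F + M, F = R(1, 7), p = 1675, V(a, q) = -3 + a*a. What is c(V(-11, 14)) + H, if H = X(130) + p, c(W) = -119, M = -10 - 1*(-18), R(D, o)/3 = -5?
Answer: 1549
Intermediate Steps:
V(a, q) = -3 + a²
R(D, o) = -15 (R(D, o) = 3*(-5) = -15)
M = 8 (M = -10 + 18 = 8)
F = -15
X(v) = -7 (X(v) = -15 + 8 = -7)
H = 1668 (H = -7 + 1675 = 1668)
c(V(-11, 14)) + H = -119 + 1668 = 1549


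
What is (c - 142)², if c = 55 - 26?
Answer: 12769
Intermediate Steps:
c = 29
(c - 142)² = (29 - 142)² = (-113)² = 12769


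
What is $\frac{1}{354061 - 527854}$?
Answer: $- \frac{1}{173793} \approx -5.754 \cdot 10^{-6}$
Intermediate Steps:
$\frac{1}{354061 - 527854} = \frac{1}{-173793} = - \frac{1}{173793}$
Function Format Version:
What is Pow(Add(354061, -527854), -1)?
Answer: Rational(-1, 173793) ≈ -5.7540e-6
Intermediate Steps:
Pow(Add(354061, -527854), -1) = Pow(-173793, -1) = Rational(-1, 173793)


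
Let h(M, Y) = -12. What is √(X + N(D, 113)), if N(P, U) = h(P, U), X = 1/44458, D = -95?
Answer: I*√23718120710/44458 ≈ 3.4641*I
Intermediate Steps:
X = 1/44458 ≈ 2.2493e-5
N(P, U) = -12
√(X + N(D, 113)) = √(1/44458 - 12) = √(-533495/44458) = I*√23718120710/44458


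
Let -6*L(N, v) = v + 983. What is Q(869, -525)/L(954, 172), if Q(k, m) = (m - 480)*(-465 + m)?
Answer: -36180/7 ≈ -5168.6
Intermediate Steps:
L(N, v) = -983/6 - v/6 (L(N, v) = -(v + 983)/6 = -(983 + v)/6 = -983/6 - v/6)
Q(k, m) = (-480 + m)*(-465 + m)
Q(869, -525)/L(954, 172) = (223200 + (-525)² - 945*(-525))/(-983/6 - ⅙*172) = (223200 + 275625 + 496125)/(-983/6 - 86/3) = 994950/(-385/2) = 994950*(-2/385) = -36180/7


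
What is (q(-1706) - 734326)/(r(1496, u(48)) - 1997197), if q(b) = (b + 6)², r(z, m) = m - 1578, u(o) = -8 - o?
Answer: -718558/666277 ≈ -1.0785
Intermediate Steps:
r(z, m) = -1578 + m
q(b) = (6 + b)²
(q(-1706) - 734326)/(r(1496, u(48)) - 1997197) = ((6 - 1706)² - 734326)/((-1578 + (-8 - 1*48)) - 1997197) = ((-1700)² - 734326)/((-1578 + (-8 - 48)) - 1997197) = (2890000 - 734326)/((-1578 - 56) - 1997197) = 2155674/(-1634 - 1997197) = 2155674/(-1998831) = 2155674*(-1/1998831) = -718558/666277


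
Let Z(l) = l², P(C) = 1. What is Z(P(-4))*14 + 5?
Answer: 19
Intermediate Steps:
Z(P(-4))*14 + 5 = 1²*14 + 5 = 1*14 + 5 = 14 + 5 = 19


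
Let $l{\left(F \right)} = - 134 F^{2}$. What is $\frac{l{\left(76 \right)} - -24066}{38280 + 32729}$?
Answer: $- \frac{749918}{71009} \approx -10.561$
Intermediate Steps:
$\frac{l{\left(76 \right)} - -24066}{38280 + 32729} = \frac{- 134 \cdot 76^{2} - -24066}{38280 + 32729} = \frac{\left(-134\right) 5776 + 24066}{71009} = \left(-773984 + 24066\right) \frac{1}{71009} = \left(-749918\right) \frac{1}{71009} = - \frac{749918}{71009}$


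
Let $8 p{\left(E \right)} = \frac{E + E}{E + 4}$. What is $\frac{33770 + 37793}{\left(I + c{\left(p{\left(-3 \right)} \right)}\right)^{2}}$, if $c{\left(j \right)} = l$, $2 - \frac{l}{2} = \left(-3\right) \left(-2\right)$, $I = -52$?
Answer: $\frac{71563}{3600} \approx 19.879$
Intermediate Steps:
$p{\left(E \right)} = \frac{E}{4 \left(4 + E\right)}$ ($p{\left(E \right)} = \frac{\left(E + E\right) \frac{1}{E + 4}}{8} = \frac{2 E \frac{1}{4 + E}}{8} = \frac{E}{4 \left(4 + E\right)}$)
$l = -8$ ($l = 4 - 2 \left(\left(-3\right) \left(-2\right)\right) = 4 - 12 = -8$)
$c{\left(j \right)} = -8$
$\frac{33770 + 37793}{\left(I + c{\left(p{\left(-3 \right)} \right)}\right)^{2}} = \frac{33770 + 37793}{\left(-52 - 8\right)^{2}} = \frac{71563}{\left(-60\right)^{2}} = \frac{71563}{3600}$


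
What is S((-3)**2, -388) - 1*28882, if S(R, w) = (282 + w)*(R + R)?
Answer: -30790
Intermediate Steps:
S(R, w) = 2*R*(282 + w) (S(R, w) = (282 + w)*(2*R) = 2*R*(282 + w))
S((-3)**2, -388) - 1*28882 = 2*(-3)**2*(282 - 388) - 1*28882 = 2*9*(-106) - 28882 = -1908 - 28882 = -30790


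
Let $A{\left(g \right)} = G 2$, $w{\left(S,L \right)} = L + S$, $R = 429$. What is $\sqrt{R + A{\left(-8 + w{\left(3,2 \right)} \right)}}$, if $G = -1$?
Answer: $\sqrt{427} \approx 20.664$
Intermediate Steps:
$A{\left(g \right)} = -2$ ($A{\left(g \right)} = \left(-1\right) 2 = -2$)
$\sqrt{R + A{\left(-8 + w{\left(3,2 \right)} \right)}} = \sqrt{429 - 2} = \sqrt{427}$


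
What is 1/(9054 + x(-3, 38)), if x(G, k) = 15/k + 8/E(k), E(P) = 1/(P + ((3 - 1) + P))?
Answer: 38/367779 ≈ 0.00010332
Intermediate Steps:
E(P) = 1/(2 + 2*P) (E(P) = 1/(P + (2 + P)) = 1/(2 + 2*P))
x(G, k) = 16 + 15/k + 16*k (x(G, k) = 15/k + 8/((1/(2*(1 + k)))) = 15/k + 8*(2 + 2*k) = 15/k + (16 + 16*k) = 16 + 15/k + 16*k)
1/(9054 + x(-3, 38)) = 1/(9054 + (16 + 15/38 + 16*38)) = 1/(9054 + (16 + 15*(1/38) + 608)) = 1/(9054 + (16 + 15/38 + 608)) = 1/(9054 + 23727/38) = 1/(367779/38) = 38/367779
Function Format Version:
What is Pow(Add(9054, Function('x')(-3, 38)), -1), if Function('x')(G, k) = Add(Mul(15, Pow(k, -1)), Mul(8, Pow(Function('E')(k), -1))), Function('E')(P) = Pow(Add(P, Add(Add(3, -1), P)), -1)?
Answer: Rational(38, 367779) ≈ 0.00010332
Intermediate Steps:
Function('E')(P) = Pow(Add(2, Mul(2, P)), -1) (Function('E')(P) = Pow(Add(P, Add(2, P)), -1) = Pow(Add(2, Mul(2, P)), -1))
Function('x')(G, k) = Add(16, Mul(15, Pow(k, -1)), Mul(16, k)) (Function('x')(G, k) = Add(Mul(15, Pow(k, -1)), Mul(8, Pow(Mul(Rational(1, 2), Pow(Add(1, k), -1)), -1))) = Add(Mul(15, Pow(k, -1)), Mul(8, Add(2, Mul(2, k)))) = Add(Mul(15, Pow(k, -1)), Add(16, Mul(16, k))) = Add(16, Mul(15, Pow(k, -1)), Mul(16, k)))
Pow(Add(9054, Function('x')(-3, 38)), -1) = Pow(Add(9054, Add(16, Mul(15, Pow(38, -1)), Mul(16, 38))), -1) = Pow(Add(9054, Add(16, Mul(15, Rational(1, 38)), 608)), -1) = Pow(Add(9054, Add(16, Rational(15, 38), 608)), -1) = Pow(Add(9054, Rational(23727, 38)), -1) = Pow(Rational(367779, 38), -1) = Rational(38, 367779)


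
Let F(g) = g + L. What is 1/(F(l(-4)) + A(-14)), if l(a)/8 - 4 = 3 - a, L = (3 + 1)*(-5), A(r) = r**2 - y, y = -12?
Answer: 1/276 ≈ 0.0036232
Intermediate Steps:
A(r) = 12 + r**2 (A(r) = r**2 - 1*(-12) = r**2 + 12 = 12 + r**2)
L = -20 (L = 4*(-5) = -20)
l(a) = 56 - 8*a (l(a) = 32 + 8*(3 - a) = 32 + (24 - 8*a) = 56 - 8*a)
F(g) = -20 + g (F(g) = g - 20 = -20 + g)
1/(F(l(-4)) + A(-14)) = 1/((-20 + (56 - 8*(-4))) + (12 + (-14)**2)) = 1/((-20 + (56 + 32)) + (12 + 196)) = 1/((-20 + 88) + 208) = 1/(68 + 208) = 1/276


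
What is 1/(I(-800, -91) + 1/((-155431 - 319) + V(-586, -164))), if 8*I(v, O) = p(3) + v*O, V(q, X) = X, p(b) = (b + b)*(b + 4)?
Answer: 311828/2839271895 ≈ 0.00010983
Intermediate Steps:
p(b) = 2*b*(4 + b) (p(b) = (2*b)*(4 + b) = 2*b*(4 + b))
I(v, O) = 21/4 + O*v/8 (I(v, O) = (2*3*(4 + 3) + v*O)/8 = (2*3*7 + O*v)/8 = (42 + O*v)/8 = 21/4 + O*v/8)
1/(I(-800, -91) + 1/((-155431 - 319) + V(-586, -164))) = 1/((21/4 + (1/8)*(-91)*(-800)) + 1/((-155431 - 319) - 164)) = 1/((21/4 + 9100) + 1/(-155750 - 164)) = 1/(36421/4 + 1/(-155914)) = 1/(36421/4 - 1/155914) = 1/(2839271895/311828) = 311828/2839271895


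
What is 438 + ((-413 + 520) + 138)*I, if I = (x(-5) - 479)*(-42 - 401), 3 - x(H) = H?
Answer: 51120423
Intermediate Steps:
x(H) = 3 - H
I = 208653 (I = ((3 - 1*(-5)) - 479)*(-42 - 401) = ((3 + 5) - 479)*(-443) = (8 - 479)*(-443) = -471*(-443) = 208653)
438 + ((-413 + 520) + 138)*I = 438 + ((-413 + 520) + 138)*208653 = 438 + (107 + 138)*208653 = 438 + 245*208653 = 438 + 51119985 = 51120423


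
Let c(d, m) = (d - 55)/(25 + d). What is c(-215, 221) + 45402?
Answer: 862665/19 ≈ 45403.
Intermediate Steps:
c(d, m) = (-55 + d)/(25 + d)
c(-215, 221) + 45402 = (-55 - 215)/(25 - 215) + 45402 = -270/(-190) + 45402 = -1/190*(-270) + 45402 = 27/19 + 45402 = 862665/19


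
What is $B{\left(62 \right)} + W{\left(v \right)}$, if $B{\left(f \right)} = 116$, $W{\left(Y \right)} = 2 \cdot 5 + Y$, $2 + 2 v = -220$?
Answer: $15$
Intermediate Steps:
$v = -111$ ($v = -1 + \frac{1}{2} \left(-220\right) = -1 - 110 = -111$)
$W{\left(Y \right)} = 10 + Y$
$B{\left(62 \right)} + W{\left(v \right)} = 116 + \left(10 - 111\right) = 116 - 101 = 15$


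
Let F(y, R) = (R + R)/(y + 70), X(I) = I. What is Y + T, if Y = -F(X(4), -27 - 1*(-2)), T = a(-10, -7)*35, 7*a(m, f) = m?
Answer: -1825/37 ≈ -49.324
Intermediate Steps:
a(m, f) = m/7
F(y, R) = 2*R/(70 + y) (F(y, R) = (2*R)/(70 + y) = 2*R/(70 + y))
T = -50 (T = ((⅐)*(-10))*35 = -10/7*35 = -50)
Y = 25/37 (Y = -2*(-27 - 1*(-2))/(70 + 4) = -2*(-27 + 2)/74 = -2*(-25)/74 = -1*(-25/37) = 25/37 ≈ 0.67568)
Y + T = 25/37 - 50 = -1825/37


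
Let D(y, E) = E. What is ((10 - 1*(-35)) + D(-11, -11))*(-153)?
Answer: -5202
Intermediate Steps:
((10 - 1*(-35)) + D(-11, -11))*(-153) = ((10 - 1*(-35)) - 11)*(-153) = ((10 + 35) - 11)*(-153) = (45 - 11)*(-153) = 34*(-153) = -5202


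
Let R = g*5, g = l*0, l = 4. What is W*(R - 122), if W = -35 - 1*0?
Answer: 4270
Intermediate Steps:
W = -35 (W = -35 + 0 = -35)
g = 0 (g = 4*0 = 0)
R = 0 (R = 0*5 = 0)
W*(R - 122) = -35*(0 - 122) = -35*(-122) = 4270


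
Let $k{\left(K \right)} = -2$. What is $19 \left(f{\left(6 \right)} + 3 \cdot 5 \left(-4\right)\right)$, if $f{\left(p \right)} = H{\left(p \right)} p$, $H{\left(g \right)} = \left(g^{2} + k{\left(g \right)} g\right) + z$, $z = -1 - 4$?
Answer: $1026$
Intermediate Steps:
$z = -5$ ($z = -1 - 4 = -5$)
$H{\left(g \right)} = -5 + g^{2} - 2 g$ ($H{\left(g \right)} = \left(g^{2} - 2 g\right) - 5 = -5 + g^{2} - 2 g$)
$f{\left(p \right)} = p \left(-5 + p^{2} - 2 p\right)$ ($f{\left(p \right)} = \left(-5 + p^{2} - 2 p\right) p = p \left(-5 + p^{2} - 2 p\right)$)
$19 \left(f{\left(6 \right)} + 3 \cdot 5 \left(-4\right)\right) = 19 \left(6 \left(-5 + 6^{2} - 12\right) + 3 \cdot 5 \left(-4\right)\right) = 19 \left(6 \left(-5 + 36 - 12\right) + 15 \left(-4\right)\right) = 19 \left(6 \cdot 19 - 60\right) = 19 \left(114 - 60\right) = 19 \cdot 54 = 1026$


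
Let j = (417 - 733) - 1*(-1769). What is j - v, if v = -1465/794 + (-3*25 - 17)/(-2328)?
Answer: 168069323/115527 ≈ 1454.8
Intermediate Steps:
v = -208592/115527 (v = -1465*1/794 + (-75 - 17)*(-1/2328) = -1465/794 - 92*(-1/2328) = -1465/794 + 23/582 = -208592/115527 ≈ -1.8056)
j = 1453 (j = -316 + 1769 = 1453)
j - v = 1453 - 1*(-208592/115527) = 1453 + 208592/115527 = 168069323/115527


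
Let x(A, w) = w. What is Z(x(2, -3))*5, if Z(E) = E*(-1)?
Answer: 15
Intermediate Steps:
Z(E) = -E
Z(x(2, -3))*5 = -1*(-3)*5 = 3*5 = 15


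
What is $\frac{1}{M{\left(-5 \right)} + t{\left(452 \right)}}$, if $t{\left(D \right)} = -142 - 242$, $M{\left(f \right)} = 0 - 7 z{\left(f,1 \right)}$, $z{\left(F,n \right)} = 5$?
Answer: $- \frac{1}{419} \approx -0.0023866$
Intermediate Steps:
$M{\left(f \right)} = -35$ ($M{\left(f \right)} = 0 - 35 = -35$)
$t{\left(D \right)} = -384$ ($t{\left(D \right)} = -142 - 242 = -384$)
$\frac{1}{M{\left(-5 \right)} + t{\left(452 \right)}} = \frac{1}{-35 - 384} = \frac{1}{-419} = - \frac{1}{419}$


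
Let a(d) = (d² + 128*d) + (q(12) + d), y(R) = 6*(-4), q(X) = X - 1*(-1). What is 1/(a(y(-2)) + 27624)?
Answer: 1/25117 ≈ 3.9814e-5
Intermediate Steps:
q(X) = 1 + X (q(X) = X + 1 = 1 + X)
y(R) = -24
a(d) = 13 + d² + 129*d (a(d) = (d² + 128*d) + ((1 + 12) + d) = (d² + 128*d) + (13 + d) = 13 + d² + 129*d)
1/(a(y(-2)) + 27624) = 1/((13 + (-24)² + 129*(-24)) + 27624) = 1/((13 + 576 - 3096) + 27624) = 1/(-2507 + 27624) = 1/25117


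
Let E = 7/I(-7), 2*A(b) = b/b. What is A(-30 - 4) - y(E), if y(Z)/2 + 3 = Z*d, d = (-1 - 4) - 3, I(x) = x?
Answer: -19/2 ≈ -9.5000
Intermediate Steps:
d = -8 (d = -5 - 3 = -8)
A(b) = ½ (A(b) = (b/b)/2 = (½)*1 = ½)
E = -1 (E = 7/(-7) = 7*(-⅐) = -1)
y(Z) = -6 - 16*Z (y(Z) = -6 + 2*(Z*(-8)) = -6 + 2*(-8*Z) = -6 - 16*Z)
A(-30 - 4) - y(E) = ½ - (-6 - 16*(-1)) = ½ - (-6 + 16) = ½ - 1*10 = ½ - 10 = -19/2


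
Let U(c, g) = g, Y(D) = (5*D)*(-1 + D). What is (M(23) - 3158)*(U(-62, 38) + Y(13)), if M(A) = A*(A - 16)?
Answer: -2451546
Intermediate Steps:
Y(D) = 5*D*(-1 + D)
M(A) = A*(-16 + A)
(M(23) - 3158)*(U(-62, 38) + Y(13)) = (23*(-16 + 23) - 3158)*(38 + 5*13*(-1 + 13)) = (23*7 - 3158)*(38 + 5*13*12) = (161 - 3158)*(38 + 780) = -2997*818 = -2451546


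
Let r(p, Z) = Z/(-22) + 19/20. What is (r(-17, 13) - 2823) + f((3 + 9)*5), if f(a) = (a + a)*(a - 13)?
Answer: 619819/220 ≈ 2817.4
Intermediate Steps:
r(p, Z) = 19/20 - Z/22 (r(p, Z) = Z*(-1/22) + 19*(1/20) = -Z/22 + 19/20 = 19/20 - Z/22)
f(a) = 2*a*(-13 + a) (f(a) = (2*a)*(-13 + a) = 2*a*(-13 + a))
(r(-17, 13) - 2823) + f((3 + 9)*5) = ((19/20 - 1/22*13) - 2823) + 2*((3 + 9)*5)*(-13 + (3 + 9)*5) = ((19/20 - 13/22) - 2823) + 2*(12*5)*(-13 + 12*5) = (79/220 - 2823) + 2*60*(-13 + 60) = -620981/220 + 2*60*47 = -620981/220 + 5640 = 619819/220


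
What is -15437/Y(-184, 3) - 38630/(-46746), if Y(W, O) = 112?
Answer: -51235103/373968 ≈ -137.00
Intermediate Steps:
-15437/Y(-184, 3) - 38630/(-46746) = -15437/112 - 38630/(-46746) = -15437*1/112 - 38630*(-1/46746) = -15437/112 + 19315/23373 = -51235103/373968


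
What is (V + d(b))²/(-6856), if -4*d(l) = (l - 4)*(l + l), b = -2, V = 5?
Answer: -1/6856 ≈ -0.00014586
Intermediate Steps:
d(l) = -l*(-4 + l)/2 (d(l) = -(l - 4)*(l + l)/4 = -(-4 + l)*2*l/4 = -l*(-4 + l)/2)
(V + d(b))²/(-6856) = (5 + (½)*(-2)*(4 - 1*(-2)))²/(-6856) = (5 + (½)*(-2)*(4 + 2))²*(-1/6856) = (5 + (½)*(-2)*6)²*(-1/6856) = (5 - 6)²*(-1/6856) = (-1)²*(-1/6856) = 1*(-1/6856) = -1/6856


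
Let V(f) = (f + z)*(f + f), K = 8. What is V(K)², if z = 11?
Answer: 92416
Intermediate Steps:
V(f) = 2*f*(11 + f) (V(f) = (f + 11)*(f + f) = (11 + f)*(2*f) = 2*f*(11 + f))
V(K)² = (2*8*(11 + 8))² = (2*8*19)² = 304² = 92416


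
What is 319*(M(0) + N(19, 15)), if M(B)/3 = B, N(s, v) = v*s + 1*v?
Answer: 95700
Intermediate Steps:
N(s, v) = v + s*v (N(s, v) = s*v + v = v + s*v)
M(B) = 3*B
319*(M(0) + N(19, 15)) = 319*(3*0 + 15*(1 + 19)) = 319*(0 + 15*20) = 319*(0 + 300) = 319*300 = 95700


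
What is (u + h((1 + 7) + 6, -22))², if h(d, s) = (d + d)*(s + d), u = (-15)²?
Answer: 1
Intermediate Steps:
u = 225
h(d, s) = 2*d*(d + s) (h(d, s) = (2*d)*(d + s) = 2*d*(d + s))
(u + h((1 + 7) + 6, -22))² = (225 + 2*((1 + 7) + 6)*(((1 + 7) + 6) - 22))² = (225 + 2*(8 + 6)*((8 + 6) - 22))² = (225 + 2*14*(14 - 22))² = (225 + 2*14*(-8))² = (225 - 224)² = 1² = 1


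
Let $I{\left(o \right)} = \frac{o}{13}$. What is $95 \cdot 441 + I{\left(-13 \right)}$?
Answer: $41894$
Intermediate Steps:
$I{\left(o \right)} = \frac{o}{13}$ ($I{\left(o \right)} = o \frac{1}{13} = \frac{o}{13}$)
$95 \cdot 441 + I{\left(-13 \right)} = 95 \cdot 441 + \frac{1}{13} \left(-13\right) = 41895 - 1 = 41894$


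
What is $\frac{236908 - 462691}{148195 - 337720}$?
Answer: $\frac{75261}{63175} \approx 1.1913$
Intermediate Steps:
$\frac{236908 - 462691}{148195 - 337720} = - \frac{225783}{-189525} = \left(-225783\right) \left(- \frac{1}{189525}\right) = \frac{75261}{63175}$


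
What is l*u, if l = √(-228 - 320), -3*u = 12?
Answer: -8*I*√137 ≈ -93.638*I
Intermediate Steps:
u = -4 (u = -⅓*12 = -4)
l = 2*I*√137 (l = √(-548) = 2*I*√137 ≈ 23.409*I)
l*u = (2*I*√137)*(-4) = -8*I*√137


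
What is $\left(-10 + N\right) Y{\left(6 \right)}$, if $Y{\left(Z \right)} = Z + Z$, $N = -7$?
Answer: $-204$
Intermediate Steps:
$Y{\left(Z \right)} = 2 Z$
$\left(-10 + N\right) Y{\left(6 \right)} = \left(-10 - 7\right) 2 \cdot 6 = \left(-17\right) 12 = -204$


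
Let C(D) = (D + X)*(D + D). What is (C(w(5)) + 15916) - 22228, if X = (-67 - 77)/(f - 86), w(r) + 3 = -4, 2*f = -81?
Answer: -1576174/253 ≈ -6229.9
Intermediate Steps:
f = -81/2 (f = (1/2)*(-81) = -81/2 ≈ -40.500)
w(r) = -7 (w(r) = -3 - 4 = -7)
X = 288/253 (X = (-67 - 77)/(-81/2 - 86) = -144/(-253/2) = -144*(-2/253) = 288/253 ≈ 1.1383)
C(D) = 2*D*(288/253 + D) (C(D) = (D + 288/253)*(D + D) = (288/253 + D)*(2*D) = 2*D*(288/253 + D))
(C(w(5)) + 15916) - 22228 = ((2/253)*(-7)*(288 + 253*(-7)) + 15916) - 22228 = ((2/253)*(-7)*(288 - 1771) + 15916) - 22228 = ((2/253)*(-7)*(-1483) + 15916) - 22228 = (20762/253 + 15916) - 22228 = 4047510/253 - 22228 = -1576174/253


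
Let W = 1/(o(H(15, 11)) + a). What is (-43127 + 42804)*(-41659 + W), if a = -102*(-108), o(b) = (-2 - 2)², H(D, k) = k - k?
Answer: 148445014101/11032 ≈ 1.3456e+7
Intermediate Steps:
H(D, k) = 0
o(b) = 16 (o(b) = (-4)² = 16)
a = 11016
W = 1/11032 (W = 1/(16 + 11016) = 1/11032 ≈ 9.0645e-5)
(-43127 + 42804)*(-41659 + W) = (-43127 + 42804)*(-41659 + 1/11032) = -323*(-459582087/11032) = 148445014101/11032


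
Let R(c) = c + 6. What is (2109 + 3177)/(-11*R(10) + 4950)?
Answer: 2643/2387 ≈ 1.1072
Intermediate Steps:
R(c) = 6 + c
(2109 + 3177)/(-11*R(10) + 4950) = (2109 + 3177)/(-11*(6 + 10) + 4950) = 5286/(-11*16 + 4950) = 5286/(-176 + 4950) = 5286/4774 = 5286*(1/4774) = 2643/2387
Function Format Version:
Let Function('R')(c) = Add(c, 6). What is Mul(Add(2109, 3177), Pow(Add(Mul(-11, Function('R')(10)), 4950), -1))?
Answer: Rational(2643, 2387) ≈ 1.1072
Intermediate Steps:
Function('R')(c) = Add(6, c)
Mul(Add(2109, 3177), Pow(Add(Mul(-11, Function('R')(10)), 4950), -1)) = Mul(Add(2109, 3177), Pow(Add(Mul(-11, Add(6, 10)), 4950), -1)) = Mul(5286, Pow(Add(Mul(-11, 16), 4950), -1)) = Mul(5286, Pow(Add(-176, 4950), -1)) = Mul(5286, Pow(4774, -1)) = Mul(5286, Rational(1, 4774)) = Rational(2643, 2387)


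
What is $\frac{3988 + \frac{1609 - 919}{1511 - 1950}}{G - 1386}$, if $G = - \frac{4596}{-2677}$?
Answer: $- \frac{2342431217}{813406857} \approx -2.8798$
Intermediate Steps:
$G = \frac{4596}{2677}$ ($G = \left(-4596\right) \left(- \frac{1}{2677}\right) = \frac{4596}{2677} \approx 1.7168$)
$\frac{3988 + \frac{1609 - 919}{1511 - 1950}}{G - 1386} = \frac{3988 + \frac{1609 - 919}{1511 - 1950}}{\frac{4596}{2677} - 1386} = \frac{3988 + \frac{690}{-439}}{- \frac{3705726}{2677}} = \left(3988 + 690 \left(- \frac{1}{439}\right)\right) \left(- \frac{2677}{3705726}\right) = \left(3988 - \frac{690}{439}\right) \left(- \frac{2677}{3705726}\right) = \frac{1750042}{439} \left(- \frac{2677}{3705726}\right) = - \frac{2342431217}{813406857}$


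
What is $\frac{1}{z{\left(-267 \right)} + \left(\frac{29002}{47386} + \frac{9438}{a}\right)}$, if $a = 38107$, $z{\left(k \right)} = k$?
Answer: $- \frac{902869151}{240289859176} \approx -0.0037574$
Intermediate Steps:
$\frac{1}{z{\left(-267 \right)} + \left(\frac{29002}{47386} + \frac{9438}{a}\right)} = \frac{1}{-267 + \left(\frac{29002}{47386} + \frac{9438}{38107}\right)} = \frac{1}{-267 + \left(29002 \cdot \frac{1}{47386} + 9438 \cdot \frac{1}{38107}\right)} = \frac{1}{-267 + \left(\frac{14501}{23693} + \frac{9438}{38107}\right)} = \frac{1}{-267 + \frac{776204141}{902869151}} = \frac{1}{- \frac{240289859176}{902869151}} = - \frac{902869151}{240289859176}$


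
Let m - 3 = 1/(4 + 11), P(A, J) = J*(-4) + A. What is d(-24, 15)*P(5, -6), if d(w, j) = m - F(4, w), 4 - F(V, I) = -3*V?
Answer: -5626/15 ≈ -375.07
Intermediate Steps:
P(A, J) = A - 4*J (P(A, J) = -4*J + A = A - 4*J)
F(V, I) = 4 + 3*V (F(V, I) = 4 - (-3)*V = 4 + 3*V)
m = 46/15 (m = 3 + 1/(4 + 11) = 3 + 1/15 = 46/15 ≈ 3.0667)
d(w, j) = -194/15 (d(w, j) = 46/15 - (4 + 3*4) = 46/15 - (4 + 12) = 46/15 - 1*16 = 46/15 - 16 = -194/15)
d(-24, 15)*P(5, -6) = -194*(5 - 4*(-6))/15 = -194*(5 + 24)/15 = -194/15*29 = -5626/15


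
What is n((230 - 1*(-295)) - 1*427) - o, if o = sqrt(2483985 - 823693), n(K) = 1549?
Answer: 1549 - 2*sqrt(415073) ≈ 260.48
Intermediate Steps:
o = 2*sqrt(415073) (o = sqrt(1660292) = 2*sqrt(415073) ≈ 1288.5)
n((230 - 1*(-295)) - 1*427) - o = 1549 - 2*sqrt(415073)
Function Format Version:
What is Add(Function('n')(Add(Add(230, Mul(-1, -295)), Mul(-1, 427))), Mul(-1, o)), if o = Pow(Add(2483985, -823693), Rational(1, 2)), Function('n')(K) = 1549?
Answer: Add(1549, Mul(-2, Pow(415073, Rational(1, 2)))) ≈ 260.48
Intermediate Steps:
o = Mul(2, Pow(415073, Rational(1, 2))) (o = Pow(1660292, Rational(1, 2)) = Mul(2, Pow(415073, Rational(1, 2))) ≈ 1288.5)
Add(Function('n')(Add(Add(230, Mul(-1, -295)), Mul(-1, 427))), Mul(-1, o)) = Add(1549, Mul(-1, Mul(2, Pow(415073, Rational(1, 2))))) = Add(1549, Mul(-2, Pow(415073, Rational(1, 2))))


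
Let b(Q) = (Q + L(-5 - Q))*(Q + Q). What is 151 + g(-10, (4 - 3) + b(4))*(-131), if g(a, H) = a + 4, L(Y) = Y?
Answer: 937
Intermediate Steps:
b(Q) = -10*Q (b(Q) = (Q + (-5 - Q))*(Q + Q) = -10*Q)
g(a, H) = 4 + a
151 + g(-10, (4 - 3) + b(4))*(-131) = 151 + (4 - 10)*(-131) = 151 - 6*(-131) = 151 + 786 = 937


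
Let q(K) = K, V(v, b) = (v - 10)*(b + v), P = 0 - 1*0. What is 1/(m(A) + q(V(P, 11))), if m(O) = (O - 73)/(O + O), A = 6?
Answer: -12/1387 ≈ -0.0086518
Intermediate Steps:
P = 0 (P = 0 + 0 = 0)
V(v, b) = (-10 + v)*(b + v)
m(O) = (-73 + O)/(2*O) (m(O) = (-73 + O)/((2*O)) = (-73 + O)*(1/(2*O)) = (-73 + O)/(2*O))
1/(m(A) + q(V(P, 11))) = 1/((½)*(-73 + 6)/6 + (0² - 10*11 - 10*0 + 11*0)) = 1/((½)*(⅙)*(-67) + (0 - 110 + 0 + 0)) = 1/(-67/12 - 110) = 1/(-1387/12) = -12/1387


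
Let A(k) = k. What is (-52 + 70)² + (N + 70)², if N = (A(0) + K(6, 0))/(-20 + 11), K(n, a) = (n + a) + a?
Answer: 46180/9 ≈ 5131.1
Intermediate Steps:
K(n, a) = n + 2*a (K(n, a) = (a + n) + a = n + 2*a)
N = -⅔ (N = (0 + (6 + 2*0))/(-20 + 11) = (0 + (6 + 0))/(-9) = (0 + 6)*(-⅑) = 6*(-⅑) = -⅔ ≈ -0.66667)
(-52 + 70)² + (N + 70)² = (-52 + 70)² + (-⅔ + 70)² = 18² + (208/3)² = 324 + 43264/9 = 46180/9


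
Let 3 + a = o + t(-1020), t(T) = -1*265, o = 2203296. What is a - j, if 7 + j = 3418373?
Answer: -1215338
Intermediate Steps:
j = 3418366 (j = -7 + 3418373 = 3418366)
t(T) = -265
a = 2203028 (a = -3 + (2203296 - 265) = -3 + 2203031 = 2203028)
a - j = 2203028 - 1*3418366 = 2203028 - 3418366 = -1215338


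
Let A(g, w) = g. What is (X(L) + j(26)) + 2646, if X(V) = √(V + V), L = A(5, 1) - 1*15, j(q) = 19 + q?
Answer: 2691 + 2*I*√5 ≈ 2691.0 + 4.4721*I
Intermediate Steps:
L = -10 (L = 5 - 1*15 = 5 - 15 = -10)
X(V) = √2*√V (X(V) = √(2*V) = √2*√V)
(X(L) + j(26)) + 2646 = (√2*√(-10) + (19 + 26)) + 2646 = (√2*(I*√10) + 45) + 2646 = (2*I*√5 + 45) + 2646 = (45 + 2*I*√5) + 2646 = 2691 + 2*I*√5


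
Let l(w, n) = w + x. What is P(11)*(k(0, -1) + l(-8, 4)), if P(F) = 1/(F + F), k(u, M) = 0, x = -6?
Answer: -7/11 ≈ -0.63636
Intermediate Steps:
P(F) = 1/(2*F)
l(w, n) = -6 + w (l(w, n) = w - 6 = -6 + w)
P(11)*(k(0, -1) + l(-8, 4)) = ((1/2)/11)*(0 + (-6 - 8)) = ((1/2)*(1/11))*(0 - 14) = (1/22)*(-14) = -7/11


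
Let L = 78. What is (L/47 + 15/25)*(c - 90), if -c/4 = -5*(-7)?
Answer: -24426/47 ≈ -519.70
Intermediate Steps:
c = -140 (c = -(-20)*(-7) = -4*35 = -140)
(L/47 + 15/25)*(c - 90) = (78/47 + 15/25)*(-140 - 90) = (78*(1/47) + 15*(1/25))*(-230) = (78/47 + 3/5)*(-230) = (531/235)*(-230) = -24426/47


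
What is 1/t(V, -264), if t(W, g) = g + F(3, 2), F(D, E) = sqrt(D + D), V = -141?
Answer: -44/11615 - sqrt(6)/69690 ≈ -0.0038234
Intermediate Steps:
F(D, E) = sqrt(2)*sqrt(D) (F(D, E) = sqrt(2*D) = sqrt(2)*sqrt(D))
t(W, g) = g + sqrt(6) (t(W, g) = g + sqrt(2)*sqrt(3) = g + sqrt(6))
1/t(V, -264) = 1/(-264 + sqrt(6))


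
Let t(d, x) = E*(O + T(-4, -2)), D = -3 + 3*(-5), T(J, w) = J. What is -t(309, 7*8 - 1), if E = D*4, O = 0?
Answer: -288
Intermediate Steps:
D = -18 (D = -3 - 15 = -18)
E = -72 (E = -18*4 = -72)
t(d, x) = 288 (t(d, x) = -72*(0 - 4) = -72*(-4) = 288)
-t(309, 7*8 - 1) = -1*288 = -288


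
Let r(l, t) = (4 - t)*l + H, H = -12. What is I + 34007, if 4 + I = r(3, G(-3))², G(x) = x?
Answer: 34084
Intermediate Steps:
r(l, t) = -12 + l*(4 - t) (r(l, t) = (4 - t)*l - 12 = l*(4 - t) - 12 = -12 + l*(4 - t))
I = 77 (I = -4 + (-12 + 4*3 - 1*3*(-3))² = -4 + (-12 + 12 + 9)² = -4 + 9² = -4 + 81 = 77)
I + 34007 = 77 + 34007 = 34084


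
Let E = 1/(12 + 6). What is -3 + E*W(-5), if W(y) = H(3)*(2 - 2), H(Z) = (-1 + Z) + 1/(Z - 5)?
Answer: -3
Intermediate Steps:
H(Z) = -1 + Z + 1/(-5 + Z) (H(Z) = (-1 + Z) + 1/(-5 + Z) = -1 + Z + 1/(-5 + Z))
W(y) = 0 (W(y) = ((6 + 3² - 6*3)/(-5 + 3))*(2 - 2) = ((6 + 9 - 18)/(-2))*0 = -½*(-3)*0 = (3/2)*0 = 0)
E = 1/18 ≈ 0.055556
-3 + E*W(-5) = -3 + (1/18)*0 = -3 + 0 = -3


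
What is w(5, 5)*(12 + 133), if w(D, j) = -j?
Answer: -725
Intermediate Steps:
w(5, 5)*(12 + 133) = (-1*5)*(12 + 133) = -5*145 = -725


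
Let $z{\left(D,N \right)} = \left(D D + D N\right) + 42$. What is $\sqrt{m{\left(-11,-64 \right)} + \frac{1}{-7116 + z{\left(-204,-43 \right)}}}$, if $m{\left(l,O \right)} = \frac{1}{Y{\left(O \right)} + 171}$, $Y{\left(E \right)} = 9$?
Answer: $\frac{\sqrt{261652655}}{216570} \approx 0.07469$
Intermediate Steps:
$z{\left(D,N \right)} = 42 + D^{2} + D N$ ($z{\left(D,N \right)} = \left(D^{2} + D N\right) + 42 = 42 + D^{2} + D N$)
$m{\left(l,O \right)} = \frac{1}{180}$ ($m{\left(l,O \right)} = \frac{1}{9 + 171} = \frac{1}{180}$)
$\sqrt{m{\left(-11,-64 \right)} + \frac{1}{-7116 + z{\left(-204,-43 \right)}}} = \sqrt{\frac{1}{180} + \frac{1}{-7116 + \left(42 + \left(-204\right)^{2} - -8772\right)}} = \sqrt{\frac{1}{180} + \frac{1}{-7116 + \left(42 + 41616 + 8772\right)}} = \sqrt{\frac{1}{180} + \frac{1}{-7116 + 50430}} = \sqrt{\frac{1}{180} + \frac{1}{43314}} = \sqrt{\frac{7249}{1299420}} = \frac{\sqrt{261652655}}{216570}$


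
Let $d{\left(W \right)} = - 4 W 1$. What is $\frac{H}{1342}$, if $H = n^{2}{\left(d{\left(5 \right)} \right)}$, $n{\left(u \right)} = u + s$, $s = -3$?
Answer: $\frac{529}{1342} \approx 0.39419$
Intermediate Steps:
$d{\left(W \right)} = - 4 W$
$n{\left(u \right)} = -3 + u$ ($n{\left(u \right)} = u - 3 = -3 + u$)
$H = 529$ ($H = \left(-3 - 20\right)^{2} = \left(-23\right)^{2} = 529$)
$\frac{H}{1342} = \frac{529}{1342}$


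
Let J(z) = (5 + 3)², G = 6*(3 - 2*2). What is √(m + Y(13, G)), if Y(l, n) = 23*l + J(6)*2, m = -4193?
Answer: I*√3766 ≈ 61.368*I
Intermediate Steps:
G = -6 (G = 6*(3 - 4) = 6*(-1) = -6)
J(z) = 64 (J(z) = 8² = 64)
Y(l, n) = 128 + 23*l (Y(l, n) = 23*l + 64*2 = 23*l + 128 = 128 + 23*l)
√(m + Y(13, G)) = √(-4193 + (128 + 23*13)) = √(-4193 + (128 + 299)) = √(-4193 + 427) = √(-3766) = I*√3766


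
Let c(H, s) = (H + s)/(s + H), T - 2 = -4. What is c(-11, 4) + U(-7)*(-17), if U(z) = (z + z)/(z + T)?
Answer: -229/9 ≈ -25.444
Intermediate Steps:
T = -2 (T = 2 - 4 = -2)
U(z) = 2*z/(-2 + z) (U(z) = (z + z)/(z - 2) = (2*z)/(-2 + z) = 2*z/(-2 + z))
c(H, s) = 1 (c(H, s) = (H + s)/(H + s) = 1)
c(-11, 4) + U(-7)*(-17) = 1 + (2*(-7)/(-2 - 7))*(-17) = 1 + (2*(-7)/(-9))*(-17) = 1 + (2*(-7)*(-1/9))*(-17) = 1 + (14/9)*(-17) = 1 - 238/9 = -229/9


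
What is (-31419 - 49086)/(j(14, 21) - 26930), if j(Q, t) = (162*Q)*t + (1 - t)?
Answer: -80505/20678 ≈ -3.8933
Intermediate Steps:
j(Q, t) = 1 - t + 162*Q*t (j(Q, t) = 162*Q*t + (1 - t) = 1 - t + 162*Q*t)
(-31419 - 49086)/(j(14, 21) - 26930) = (-31419 - 49086)/((1 - 1*21 + 162*14*21) - 26930) = -80505/((1 - 21 + 47628) - 26930) = -80505/(47608 - 26930) = -80505/20678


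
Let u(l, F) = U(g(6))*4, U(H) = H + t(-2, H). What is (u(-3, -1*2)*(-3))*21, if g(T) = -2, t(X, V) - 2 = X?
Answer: 504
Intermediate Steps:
t(X, V) = 2 + X
U(H) = H (U(H) = H + (2 - 2) = H + 0 = H)
u(l, F) = -8 (u(l, F) = -2*4 = -8)
(u(-3, -1*2)*(-3))*21 = -8*(-3)*21 = 24*21 = 504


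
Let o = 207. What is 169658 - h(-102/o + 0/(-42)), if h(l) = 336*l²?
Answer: 269117774/1587 ≈ 1.6958e+5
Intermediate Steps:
169658 - h(-102/o + 0/(-42)) = 169658 - 336*(-102/207 + 0/(-42))² = 169658 - 336*(-102*1/207 + 0*(-1/42))² = 169658 - 336*(-34/69 + 0)² = 169658 - 336*(-34/69)² = 169658 - 336*1156/4761 = 169658 - 1*129472/1587 = 169658 - 129472/1587 = 269117774/1587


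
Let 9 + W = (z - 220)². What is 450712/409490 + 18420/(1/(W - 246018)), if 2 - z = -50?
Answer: -821422865603344/204745 ≈ -4.0119e+9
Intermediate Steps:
z = 52 (z = 2 - 1*(-50) = 2 + 50 = 52)
W = 28215 (W = -9 + (52 - 220)² = -9 + (-168)² = -9 + 28224 = 28215)
450712/409490 + 18420/(1/(W - 246018)) = 450712/409490 + 18420/(1/(28215 - 246018)) = 450712*(1/409490) + 18420/(1/(-217803)) = 225356/204745 + 18420/(-1/217803) = 225356/204745 + 18420*(-217803) = 225356/204745 - 4011931260 = -821422865603344/204745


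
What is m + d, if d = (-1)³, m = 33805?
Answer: 33804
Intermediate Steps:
d = -1
m + d = 33805 - 1 = 33804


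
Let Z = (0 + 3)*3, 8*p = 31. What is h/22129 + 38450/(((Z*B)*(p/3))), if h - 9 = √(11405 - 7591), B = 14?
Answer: 3403446059/14405979 + √3814/22129 ≈ 236.26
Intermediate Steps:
p = 31/8 (p = (⅛)*31 = 31/8 ≈ 3.8750)
Z = 9 (Z = 3*3 = 9)
h = 9 + √3814 (h = 9 + √(11405 - 7591) = 9 + √3814 ≈ 70.758)
h/22129 + 38450/(((Z*B)*(p/3))) = (9 + √3814)/22129 + 38450/(((9*14)*((31/8)/3))) = (9 + √3814)*(1/22129) + 38450/((126*((31/8)*(⅓)))) = (9/22129 + √3814/22129) + 38450/((126*(31/24))) = (9/22129 + √3814/22129) + 38450/(651/4) = (9/22129 + √3814/22129) + 38450*(4/651) = (9/22129 + √3814/22129) + 153800/651 = 3403446059/14405979 + √3814/22129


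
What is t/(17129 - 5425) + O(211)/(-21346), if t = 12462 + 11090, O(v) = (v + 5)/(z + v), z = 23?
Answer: 408468278/202989787 ≈ 2.0123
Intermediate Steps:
O(v) = (5 + v)/(23 + v) (O(v) = (v + 5)/(23 + v) = (5 + v)/(23 + v))
t = 23552
t/(17129 - 5425) + O(211)/(-21346) = 23552/(17129 - 5425) + ((5 + 211)/(23 + 211))/(-21346) = 23552/11704 + (216/234)*(-1/21346) = 23552*(1/11704) + ((1/234)*216)*(-1/21346) = 2944/1463 + (12/13)*(-1/21346) = 2944/1463 - 6/138749 = 408468278/202989787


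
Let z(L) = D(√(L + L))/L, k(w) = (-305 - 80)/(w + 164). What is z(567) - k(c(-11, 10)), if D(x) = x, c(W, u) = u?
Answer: 385/174 + √14/63 ≈ 2.2720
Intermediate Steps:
k(w) = -385/(164 + w)
z(L) = √2/√L (z(L) = √(L + L)/L = √(2*L)/L = (√2*√L)/L = √2/√L)
z(567) - k(c(-11, 10)) = √2/√567 - (-385)/(164 + 10) = √2*(√7/63) - (-385)/174 = √14/63 - (-385)/174 = √14/63 - 1*(-385/174) = √14/63 + 385/174 = 385/174 + √14/63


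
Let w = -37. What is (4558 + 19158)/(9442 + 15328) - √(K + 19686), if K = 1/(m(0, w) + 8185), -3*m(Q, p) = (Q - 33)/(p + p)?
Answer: 11858/12385 - 2*√1805437772903343/605679 ≈ -139.35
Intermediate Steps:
m(Q, p) = -(-33 + Q)/(6*p) (m(Q, p) = -(Q - 33)/(3*(p + p)) = -(-33 + Q)/(3*(2*p)) = -(-33 + Q)*1/(2*p)/3 = -(-33 + Q)/(6*p))
K = 74/605679 (K = 1/((⅙)*(33 - 1*0)/(-37) + 8185) = 1/((⅙)*(-1/37)*(33 + 0) + 8185) = 1/((⅙)*(-1/37)*33 + 8185) = 1/(-11/74 + 8185) = 1/(605679/74) = 74/605679 ≈ 0.00012218)
(4558 + 19158)/(9442 + 15328) - √(K + 19686) = (4558 + 19158)/(9442 + 15328) - √(74/605679 + 19686) = 23716/24770 - √(11923396868/605679) = 23716*(1/24770) - 2*√1805437772903343/605679 = 11858/12385 - 2*√1805437772903343/605679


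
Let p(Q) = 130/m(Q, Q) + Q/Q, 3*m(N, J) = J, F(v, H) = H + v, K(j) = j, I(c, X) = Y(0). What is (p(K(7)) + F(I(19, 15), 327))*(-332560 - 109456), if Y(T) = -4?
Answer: -1174878528/7 ≈ -1.6784e+8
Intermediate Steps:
I(c, X) = -4
m(N, J) = J/3
p(Q) = 1 + 390/Q (p(Q) = 130/((Q/3)) + Q/Q = 130*(3/Q) + 1 = 390/Q + 1 = 1 + 390/Q)
(p(K(7)) + F(I(19, 15), 327))*(-332560 - 109456) = ((390 + 7)/7 + (327 - 4))*(-332560 - 109456) = ((⅐)*397 + 323)*(-442016) = (397/7 + 323)*(-442016) = (2658/7)*(-442016) = -1174878528/7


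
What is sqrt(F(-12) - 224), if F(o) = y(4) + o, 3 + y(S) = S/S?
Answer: I*sqrt(238) ≈ 15.427*I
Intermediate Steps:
y(S) = -2 (y(S) = -3 + S/S = -3 + 1 = -2)
F(o) = -2 + o
sqrt(F(-12) - 224) = sqrt((-2 - 12) - 224) = sqrt(-14 - 224) = sqrt(-238) = I*sqrt(238)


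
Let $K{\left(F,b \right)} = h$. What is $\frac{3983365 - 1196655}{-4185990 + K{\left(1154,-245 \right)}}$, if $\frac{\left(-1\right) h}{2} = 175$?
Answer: $- \frac{278671}{418634} \approx -0.66567$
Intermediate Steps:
$h = -350$ ($h = \left(-2\right) 175 = -350$)
$K{\left(F,b \right)} = -350$
$\frac{3983365 - 1196655}{-4185990 + K{\left(1154,-245 \right)}} = \frac{3983365 - 1196655}{-4185990 - 350} = \frac{2786710}{-4186340} = 2786710 \left(- \frac{1}{4186340}\right) = - \frac{278671}{418634}$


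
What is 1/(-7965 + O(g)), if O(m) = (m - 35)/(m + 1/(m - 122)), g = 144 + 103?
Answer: -7719/61475210 ≈ -0.00012556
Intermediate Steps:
g = 247
O(m) = (-35 + m)/(m + 1/(-122 + m))
1/(-7965 + O(g)) = 1/(-7965 + (4270 + 247**2 - 157*247)/(1 + 247**2 - 122*247)) = 1/(-7965 + (4270 + 61009 - 38779)/(1 + 61009 - 30134)) = 1/(-7965 + 26500/30876) = 1/(-7965 + (1/30876)*26500) = 1/(-7965 + 6625/7719) = 1/(-61475210/7719) = -7719/61475210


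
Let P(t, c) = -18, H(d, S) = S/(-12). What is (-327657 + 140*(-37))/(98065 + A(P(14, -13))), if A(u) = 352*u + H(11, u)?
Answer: -665674/183461 ≈ -3.6284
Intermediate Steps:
H(d, S) = -S/12 (H(d, S) = S*(-1/12) = -S/12)
A(u) = 4223*u/12 (A(u) = 352*u - u/12 = 4223*u/12)
(-327657 + 140*(-37))/(98065 + A(P(14, -13))) = (-327657 + 140*(-37))/(98065 + (4223/12)*(-18)) = (-327657 - 5180)/(98065 - 12669/2) = -332837/183461/2 = -332837*2/183461 = -665674/183461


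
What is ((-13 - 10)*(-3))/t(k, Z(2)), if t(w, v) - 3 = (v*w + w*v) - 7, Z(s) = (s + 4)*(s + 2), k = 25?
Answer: 3/52 ≈ 0.057692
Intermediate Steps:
Z(s) = (2 + s)*(4 + s) (Z(s) = (4 + s)*(2 + s) = (2 + s)*(4 + s))
t(w, v) = -4 + 2*v*w (t(w, v) = 3 + ((v*w + w*v) - 7) = 3 + ((v*w + v*w) - 7) = 3 + (2*v*w - 7) = 3 + (-7 + 2*v*w) = -4 + 2*v*w)
((-13 - 10)*(-3))/t(k, Z(2)) = ((-13 - 10)*(-3))/(-4 + 2*(8 + 2**2 + 6*2)*25) = (-23*(-3))/(-4 + 2*(8 + 4 + 12)*25) = 69/(-4 + 2*24*25) = 69/(-4 + 1200) = 69/1196 = 69*(1/1196) = 3/52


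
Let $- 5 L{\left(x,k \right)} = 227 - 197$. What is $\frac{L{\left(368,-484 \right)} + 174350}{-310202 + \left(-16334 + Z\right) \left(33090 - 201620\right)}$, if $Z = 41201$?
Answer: $- \frac{21793}{523893214} \approx -4.1598 \cdot 10^{-5}$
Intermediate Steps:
$L{\left(x,k \right)} = -6$ ($L{\left(x,k \right)} = - \frac{227 - 197}{5} = \left(- \frac{1}{5}\right) 30 = -6$)
$\frac{L{\left(368,-484 \right)} + 174350}{-310202 + \left(-16334 + Z\right) \left(33090 - 201620\right)} = \frac{-6 + 174350}{-310202 + \left(-16334 + 41201\right) \left(33090 - 201620\right)} = \frac{174344}{-310202 + 24867 \left(-168530\right)} = \frac{174344}{-310202 - 4190835510} = \frac{174344}{-4191145712} = 174344 \left(- \frac{1}{4191145712}\right) = - \frac{21793}{523893214}$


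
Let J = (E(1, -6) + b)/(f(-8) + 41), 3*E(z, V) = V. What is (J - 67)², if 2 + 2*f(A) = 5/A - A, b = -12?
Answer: 2214361249/488601 ≈ 4532.0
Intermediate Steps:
E(z, V) = V/3
f(A) = -1 - A/2 + 5/(2*A) (f(A) = -1 + (5/A - A)/2 = -1 + (-A + 5/A)/2 = -1 + (-A/2 + 5/(2*A)) = -1 - A/2 + 5/(2*A))
J = -224/699 (J = ((⅓)*(-6) - 12)/((½)*(5 - 1*(-8)*(2 - 8))/(-8) + 41) = (-2 - 12)/((½)*(-⅛)*(5 - 1*(-8)*(-6)) + 41) = -14/((½)*(-⅛)*(5 - 48) + 41) = -14/((½)*(-⅛)*(-43) + 41) = -14/(43/16 + 41) = -14/699/16 = -14*16/699 = -224/699 ≈ -0.32046)
(J - 67)² = (-224/699 - 67)² = (-47057/699)² = 2214361249/488601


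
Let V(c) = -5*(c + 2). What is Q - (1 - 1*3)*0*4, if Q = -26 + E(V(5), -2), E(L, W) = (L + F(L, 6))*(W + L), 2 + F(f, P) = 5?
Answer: 1158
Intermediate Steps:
F(f, P) = 3 (F(f, P) = -2 + 5 = 3)
V(c) = -10 - 5*c (V(c) = -5*(2 + c) = -10 - 5*c)
E(L, W) = (3 + L)*(L + W) (E(L, W) = (L + 3)*(W + L) = (3 + L)*(L + W))
Q = 1158 (Q = -26 + ((-10 - 5*5)² + 3*(-10 - 5*5) + 3*(-2) + (-10 - 5*5)*(-2)) = -26 + ((-10 - 25)² + 3*(-10 - 25) - 6 + (-10 - 25)*(-2)) = -26 + ((-35)² + 3*(-35) - 6 - 35*(-2)) = -26 + (1225 - 105 - 6 + 70) = -26 + 1184 = 1158)
Q - (1 - 1*3)*0*4 = 1158 - (1 - 1*3)*0*4 = 1158 - (1 - 3)*0*4 = 1158 - (-2*0)*4 = 1158 - 0*4 = 1158 - 1*0 = 1158 + 0 = 1158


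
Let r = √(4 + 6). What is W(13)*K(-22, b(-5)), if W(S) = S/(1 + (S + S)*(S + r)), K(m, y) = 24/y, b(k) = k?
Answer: -105768/540805 + 8112*√10/540805 ≈ -0.14814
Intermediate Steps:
r = √10 ≈ 3.1623
W(S) = S/(1 + 2*S*(S + √10)) (W(S) = S/(1 + (S + S)*(S + √10)) = S/(1 + (2*S)*(S + √10)) = S/(1 + 2*S*(S + √10)))
W(13)*K(-22, b(-5)) = (13/(1 + 2*13² + 2*13*√10))*(24/(-5)) = (13/(1 + 2*169 + 26*√10))*(24*(-⅕)) = (13/(1 + 338 + 26*√10))*(-24/5) = (13/(339 + 26*√10))*(-24/5) = -312/(5*(339 + 26*√10))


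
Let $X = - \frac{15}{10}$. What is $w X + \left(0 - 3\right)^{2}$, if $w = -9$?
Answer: $\frac{45}{2} \approx 22.5$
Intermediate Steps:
$X = - \frac{3}{2}$ ($X = \left(-15\right) \frac{1}{10} = - \frac{3}{2} \approx -1.5$)
$w X + \left(0 - 3\right)^{2} = \left(-9\right) \left(- \frac{3}{2}\right) + \left(0 - 3\right)^{2} = \frac{27}{2} + \left(-3\right)^{2} = \frac{27}{2} + 9 = \frac{45}{2}$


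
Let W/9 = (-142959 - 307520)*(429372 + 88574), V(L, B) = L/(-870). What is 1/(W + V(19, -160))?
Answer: -870/1826925323729239 ≈ -4.7621e-13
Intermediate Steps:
V(L, B) = -L/870 (V(L, B) = L*(-1/870) = -L/870)
W = -2099914165206 (W = 9*((-142959 - 307520)*(429372 + 88574)) = 9*(-450479*517946) = 9*(-233323796134) = -2099914165206)
1/(W + V(19, -160)) = 1/(-2099914165206 - 1/870*19) = 1/(-2099914165206 - 19/870) = 1/(-1826925323729239/870) = -870/1826925323729239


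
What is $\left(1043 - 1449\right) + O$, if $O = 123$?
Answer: $-283$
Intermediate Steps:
$\left(1043 - 1449\right) + O = \left(1043 - 1449\right) + 123 = -406 + 123 = -283$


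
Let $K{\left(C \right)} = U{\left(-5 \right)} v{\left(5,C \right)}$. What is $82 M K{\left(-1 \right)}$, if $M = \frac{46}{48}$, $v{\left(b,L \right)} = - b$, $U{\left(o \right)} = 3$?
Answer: $- \frac{4715}{4} \approx -1178.8$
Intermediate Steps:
$K{\left(C \right)} = -15$ ($K{\left(C \right)} = 3 \left(\left(-1\right) 5\right) = 3 \left(-5\right) = -15$)
$M = \frac{23}{24}$ ($M = 46 \cdot \frac{1}{48} = \frac{23}{24} \approx 0.95833$)
$82 M K{\left(-1 \right)} = 82 \cdot \frac{23}{24} \left(-15\right) = \frac{943}{12} \left(-15\right) = - \frac{4715}{4}$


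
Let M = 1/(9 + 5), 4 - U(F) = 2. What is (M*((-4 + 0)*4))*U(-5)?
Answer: -16/7 ≈ -2.2857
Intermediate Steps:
U(F) = 2 (U(F) = 4 - 1*2 = 4 - 2 = 2)
M = 1/14 ≈ 0.071429
(M*((-4 + 0)*4))*U(-5) = (((-4 + 0)*4)/14)*2 = ((-4*4)/14)*2 = ((1/14)*(-16))*2 = -8/7*2 = -16/7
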